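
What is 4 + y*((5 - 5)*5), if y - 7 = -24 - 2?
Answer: 4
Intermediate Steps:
y = -19 (y = 7 + (-24 - 2) = 7 - 26 = -19)
4 + y*((5 - 5)*5) = 4 - 19*(5 - 5)*5 = 4 - 0*5 = 4 - 19*0 = 4 + 0 = 4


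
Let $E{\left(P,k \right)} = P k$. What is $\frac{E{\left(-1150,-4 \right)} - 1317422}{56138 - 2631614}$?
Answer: $\frac{656411}{1287738} \approx 0.50974$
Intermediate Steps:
$\frac{E{\left(-1150,-4 \right)} - 1317422}{56138 - 2631614} = \frac{\left(-1150\right) \left(-4\right) - 1317422}{56138 - 2631614} = \frac{4600 - 1317422}{-2575476} = \left(-1312822\right) \left(- \frac{1}{2575476}\right) = \frac{656411}{1287738}$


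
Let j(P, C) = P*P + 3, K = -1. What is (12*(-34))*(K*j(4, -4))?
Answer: 7752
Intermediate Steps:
j(P, C) = 3 + P**2 (j(P, C) = P**2 + 3 = 3 + P**2)
(12*(-34))*(K*j(4, -4)) = (12*(-34))*(-(3 + 4**2)) = -(-408)*(3 + 16) = -(-408)*19 = -408*(-19) = 7752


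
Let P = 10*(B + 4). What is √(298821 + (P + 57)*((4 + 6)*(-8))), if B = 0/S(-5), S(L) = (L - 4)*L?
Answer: √291061 ≈ 539.50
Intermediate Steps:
S(L) = L*(-4 + L) (S(L) = (-4 + L)*L = L*(-4 + L))
B = 0 (B = 0/((-5*(-4 - 5))) = 0/((-5*(-9))) = 0/45 = 0*(1/45) = 0)
P = 40 (P = 10*(0 + 4) = 10*4 = 40)
√(298821 + (P + 57)*((4 + 6)*(-8))) = √(298821 + (40 + 57)*((4 + 6)*(-8))) = √(298821 + 97*(10*(-8))) = √(298821 + 97*(-80)) = √(298821 - 7760) = √291061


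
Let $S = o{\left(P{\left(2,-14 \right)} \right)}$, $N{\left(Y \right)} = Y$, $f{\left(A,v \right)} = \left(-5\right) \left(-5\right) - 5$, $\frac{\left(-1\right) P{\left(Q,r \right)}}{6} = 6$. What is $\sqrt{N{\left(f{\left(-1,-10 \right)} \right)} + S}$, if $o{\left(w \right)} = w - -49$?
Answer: $\sqrt{33} \approx 5.7446$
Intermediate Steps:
$P{\left(Q,r \right)} = -36$ ($P{\left(Q,r \right)} = \left(-6\right) 6 = -36$)
$o{\left(w \right)} = 49 + w$ ($o{\left(w \right)} = w + 49 = 49 + w$)
$f{\left(A,v \right)} = 20$ ($f{\left(A,v \right)} = 25 - 5 = 20$)
$S = 13$ ($S = 49 - 36 = 13$)
$\sqrt{N{\left(f{\left(-1,-10 \right)} \right)} + S} = \sqrt{20 + 13} = \sqrt{33}$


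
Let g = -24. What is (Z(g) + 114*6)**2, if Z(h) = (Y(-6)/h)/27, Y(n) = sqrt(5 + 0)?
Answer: (443232 - sqrt(5))**2/419904 ≈ 4.6785e+5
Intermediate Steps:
Y(n) = sqrt(5)
Z(h) = sqrt(5)/(27*h) (Z(h) = (sqrt(5)/h)/27 = (sqrt(5)/h)*(1/27) = sqrt(5)/(27*h))
(Z(g) + 114*6)**2 = ((1/27)*sqrt(5)/(-24) + 114*6)**2 = ((1/27)*sqrt(5)*(-1/24) + 684)**2 = (-sqrt(5)/648 + 684)**2 = (684 - sqrt(5)/648)**2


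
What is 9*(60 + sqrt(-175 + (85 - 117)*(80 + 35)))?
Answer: 540 + 9*I*sqrt(3855) ≈ 540.0 + 558.8*I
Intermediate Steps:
9*(60 + sqrt(-175 + (85 - 117)*(80 + 35))) = 9*(60 + sqrt(-175 - 32*115)) = 9*(60 + sqrt(-175 - 3680)) = 9*(60 + sqrt(-3855)) = 9*(60 + I*sqrt(3855)) = 540 + 9*I*sqrt(3855)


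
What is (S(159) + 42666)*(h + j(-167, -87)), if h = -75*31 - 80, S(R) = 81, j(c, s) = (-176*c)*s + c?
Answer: -109418469972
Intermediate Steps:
j(c, s) = c - 176*c*s (j(c, s) = -176*c*s + c = c - 176*c*s)
h = -2405 (h = -2325 - 80 = -2405)
(S(159) + 42666)*(h + j(-167, -87)) = (81 + 42666)*(-2405 - 167*(1 - 176*(-87))) = 42747*(-2405 - 167*(1 + 15312)) = 42747*(-2405 - 167*15313) = 42747*(-2405 - 2557271) = 42747*(-2559676) = -109418469972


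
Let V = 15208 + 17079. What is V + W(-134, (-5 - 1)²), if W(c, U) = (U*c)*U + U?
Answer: -141341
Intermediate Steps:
W(c, U) = U + c*U² (W(c, U) = c*U² + U = U + c*U²)
V = 32287
V + W(-134, (-5 - 1)²) = 32287 + (-5 - 1)²*(1 + (-5 - 1)²*(-134)) = 32287 + (-6)²*(1 + (-6)²*(-134)) = 32287 + 36*(1 + 36*(-134)) = 32287 + 36*(1 - 4824) = 32287 + 36*(-4823) = 32287 - 173628 = -141341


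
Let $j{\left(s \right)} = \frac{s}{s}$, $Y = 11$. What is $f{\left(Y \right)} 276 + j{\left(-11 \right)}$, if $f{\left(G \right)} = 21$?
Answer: $5797$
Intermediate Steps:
$j{\left(s \right)} = 1$
$f{\left(Y \right)} 276 + j{\left(-11 \right)} = 21 \cdot 276 + 1 = 5796 + 1 = 5797$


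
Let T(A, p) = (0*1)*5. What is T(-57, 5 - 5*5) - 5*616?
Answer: -3080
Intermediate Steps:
T(A, p) = 0 (T(A, p) = 0*5 = 0)
T(-57, 5 - 5*5) - 5*616 = 0 - 5*616 = 0 - 1*3080 = 0 - 3080 = -3080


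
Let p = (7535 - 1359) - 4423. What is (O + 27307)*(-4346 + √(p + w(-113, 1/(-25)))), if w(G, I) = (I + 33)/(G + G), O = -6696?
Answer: -89575406 + 20611*√559554869/565 ≈ -8.8712e+7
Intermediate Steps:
w(G, I) = (33 + I)/(2*G) (w(G, I) = (33 + I)/((2*G)) = (33 + I)*(1/(2*G)) = (33 + I)/(2*G))
p = 1753 (p = 6176 - 4423 = 1753)
(O + 27307)*(-4346 + √(p + w(-113, 1/(-25)))) = (-6696 + 27307)*(-4346 + √(1753 + (½)*(33 + 1/(-25))/(-113))) = 20611*(-4346 + √(1753 + (½)*(-1/113)*(33 - 1/25))) = 20611*(-4346 + √(1753 + (½)*(-1/113)*(824/25))) = 20611*(-4346 + √(1753 - 412/2825)) = 20611*(-4346 + √(4951813/2825)) = 20611*(-4346 + √559554869/565) = -89575406 + 20611*√559554869/565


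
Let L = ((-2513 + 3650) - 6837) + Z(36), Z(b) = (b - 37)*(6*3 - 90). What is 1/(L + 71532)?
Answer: 1/65904 ≈ 1.5174e-5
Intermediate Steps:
Z(b) = 2664 - 72*b (Z(b) = (-37 + b)*(18 - 90) = (-37 + b)*(-72) = 2664 - 72*b)
L = -5628 (L = ((-2513 + 3650) - 6837) + (2664 - 72*36) = (1137 - 6837) + (2664 - 2592) = -5700 + 72 = -5628)
1/(L + 71532) = 1/(-5628 + 71532) = 1/65904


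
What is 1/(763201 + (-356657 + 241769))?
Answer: 1/648313 ≈ 1.5425e-6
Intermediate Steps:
1/(763201 + (-356657 + 241769)) = 1/(763201 - 114888) = 1/648313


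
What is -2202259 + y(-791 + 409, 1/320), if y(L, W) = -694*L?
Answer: -1937151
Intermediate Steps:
-2202259 + y(-791 + 409, 1/320) = -2202259 - 694*(-791 + 409) = -2202259 - 694*(-382) = -2202259 + 265108 = -1937151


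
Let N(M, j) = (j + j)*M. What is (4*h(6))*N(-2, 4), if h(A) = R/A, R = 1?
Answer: -32/3 ≈ -10.667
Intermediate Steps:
h(A) = 1/A
N(M, j) = 2*M*j (N(M, j) = (2*j)*M = 2*M*j)
(4*h(6))*N(-2, 4) = (4/6)*(2*(-2)*4) = (4*(⅙))*(-16) = (⅔)*(-16) = -32/3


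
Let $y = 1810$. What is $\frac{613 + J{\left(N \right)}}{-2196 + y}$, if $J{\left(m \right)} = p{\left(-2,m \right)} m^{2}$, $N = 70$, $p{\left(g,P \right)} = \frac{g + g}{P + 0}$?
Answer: $- \frac{333}{386} \approx -0.86269$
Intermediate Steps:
$p{\left(g,P \right)} = \frac{2 g}{P}$
$J{\left(m \right)} = - 4 m$ ($J{\left(m \right)} = 2 \left(-2\right) \frac{1}{m} m^{2} = - \frac{4}{m} m^{2} = - 4 m$)
$\frac{613 + J{\left(N \right)}}{-2196 + y} = \frac{613 - 280}{-2196 + 1810} = \frac{613 - 280}{-386} = 333 \left(- \frac{1}{386}\right) = - \frac{333}{386}$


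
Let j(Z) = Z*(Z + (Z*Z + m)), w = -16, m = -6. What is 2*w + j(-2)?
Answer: -24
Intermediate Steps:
j(Z) = Z*(-6 + Z + Z**2) (j(Z) = Z*(Z + (Z*Z - 6)) = Z*(Z + (Z**2 - 6)) = Z*(Z + (-6 + Z**2)) = Z*(-6 + Z + Z**2))
2*w + j(-2) = 2*(-16) - 2*(-6 - 2 + (-2)**2) = -32 - 2*(-6 - 2 + 4) = -32 - 2*(-4) = -32 + 8 = -24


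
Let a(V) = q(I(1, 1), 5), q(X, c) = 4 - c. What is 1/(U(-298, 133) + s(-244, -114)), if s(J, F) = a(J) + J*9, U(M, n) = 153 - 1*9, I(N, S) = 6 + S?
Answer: -1/2053 ≈ -0.00048709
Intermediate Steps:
U(M, n) = 144 (U(M, n) = 153 - 9 = 144)
a(V) = -1 (a(V) = 4 - 1*5 = 4 - 5 = -1)
s(J, F) = -1 + 9*J (s(J, F) = -1 + J*9 = -1 + 9*J)
1/(U(-298, 133) + s(-244, -114)) = 1/(144 + (-1 + 9*(-244))) = 1/(144 + (-1 - 2196)) = 1/(144 - 2197) = 1/(-2053) = -1/2053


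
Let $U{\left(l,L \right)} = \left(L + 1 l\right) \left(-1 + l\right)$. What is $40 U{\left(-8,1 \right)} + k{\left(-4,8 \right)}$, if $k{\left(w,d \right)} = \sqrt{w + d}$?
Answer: $2522$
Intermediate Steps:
$U{\left(l,L \right)} = \left(-1 + l\right) \left(L + l\right)$ ($U{\left(l,L \right)} = \left(L + l\right) \left(-1 + l\right) = \left(-1 + l\right) \left(L + l\right)$)
$k{\left(w,d \right)} = \sqrt{d + w}$
$40 U{\left(-8,1 \right)} + k{\left(-4,8 \right)} = 40 \left(\left(-8\right)^{2} - 1 - -8 + 1 \left(-8\right)\right) + \sqrt{8 - 4} = 40 \left(64 - 1 + 8 - 8\right) + \sqrt{4} = 40 \cdot 63 + 2 = 2520 + 2 = 2522$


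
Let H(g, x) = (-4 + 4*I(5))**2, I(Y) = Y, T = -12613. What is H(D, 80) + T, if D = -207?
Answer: -12357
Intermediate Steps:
H(g, x) = 256 (H(g, x) = (-4 + 4*5)**2 = (-4 + 20)**2 = 16**2 = 256)
H(D, 80) + T = 256 - 12613 = -12357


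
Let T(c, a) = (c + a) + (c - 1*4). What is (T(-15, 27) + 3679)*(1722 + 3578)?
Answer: 19461600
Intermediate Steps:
T(c, a) = -4 + a + 2*c (T(c, a) = (a + c) + (c - 4) = (a + c) + (-4 + c) = -4 + a + 2*c)
(T(-15, 27) + 3679)*(1722 + 3578) = ((-4 + 27 + 2*(-15)) + 3679)*(1722 + 3578) = ((-4 + 27 - 30) + 3679)*5300 = (-7 + 3679)*5300 = 3672*5300 = 19461600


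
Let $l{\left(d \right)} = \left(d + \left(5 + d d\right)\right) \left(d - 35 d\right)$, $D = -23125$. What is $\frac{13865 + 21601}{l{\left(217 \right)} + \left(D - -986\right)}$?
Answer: $- \frac{11822}{116360899} \approx -0.0001016$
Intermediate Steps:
$l{\left(d \right)} = - 34 d \left(5 + d + d^{2}\right)$ ($l{\left(d \right)} = \left(d + \left(5 + d^{2}\right)\right) \left(- 34 d\right) = \left(5 + d + d^{2}\right) \left(- 34 d\right) = - 34 d \left(5 + d + d^{2}\right)$)
$\frac{13865 + 21601}{l{\left(217 \right)} + \left(D - -986\right)} = \frac{13865 + 21601}{\left(-34\right) 217 \left(5 + 217 + 217^{2}\right) - 22139} = \frac{35466}{\left(-34\right) 217 \left(5 + 217 + 47089\right) + \left(-23125 + 986\right)} = \frac{35466}{\left(-34\right) 217 \cdot 47311 - 22139} = \frac{35466}{-349060558 - 22139} = \frac{35466}{-349082697} = 35466 \left(- \frac{1}{349082697}\right) = - \frac{11822}{116360899}$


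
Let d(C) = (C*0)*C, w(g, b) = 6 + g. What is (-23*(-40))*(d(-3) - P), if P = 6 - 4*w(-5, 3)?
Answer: -1840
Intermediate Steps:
P = 2 (P = 6 - 4*(6 - 5) = 6 - 4*1 = 6 - 4 = 2)
d(C) = 0 (d(C) = 0*C = 0)
(-23*(-40))*(d(-3) - P) = (-23*(-40))*(0 - 1*2) = 920*(0 - 2) = 920*(-2) = -1840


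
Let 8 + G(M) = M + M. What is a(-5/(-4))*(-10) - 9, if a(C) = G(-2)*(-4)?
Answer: -489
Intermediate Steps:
G(M) = -8 + 2*M (G(M) = -8 + (M + M) = -8 + 2*M)
a(C) = 48 (a(C) = (-8 + 2*(-2))*(-4) = (-8 - 4)*(-4) = -12*(-4) = 48)
a(-5/(-4))*(-10) - 9 = 48*(-10) - 9 = -480 - 9 = -489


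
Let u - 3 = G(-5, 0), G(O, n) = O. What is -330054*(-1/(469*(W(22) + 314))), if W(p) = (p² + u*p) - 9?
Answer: 330054/349405 ≈ 0.94462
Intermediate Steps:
u = -2 (u = 3 - 5 = -2)
W(p) = -9 + p² - 2*p (W(p) = (p² - 2*p) - 9 = -9 + p² - 2*p)
-330054*(-1/(469*(W(22) + 314))) = -330054*(-1/(469*((-9 + 22² - 2*22) + 314))) = -330054*(-1/(469*((-9 + 484 - 44) + 314))) = -330054*(-1/(469*(431 + 314))) = -330054/((-469*745)) = -330054/(-349405) = -330054*(-1/349405) = 330054/349405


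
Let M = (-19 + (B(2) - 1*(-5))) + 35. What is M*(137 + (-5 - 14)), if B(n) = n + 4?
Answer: 3186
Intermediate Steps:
B(n) = 4 + n
M = 27 (M = (-19 + ((4 + 2) - 1*(-5))) + 35 = (-19 + (6 + 5)) + 35 = (-19 + 11) + 35 = -8 + 35 = 27)
M*(137 + (-5 - 14)) = 27*(137 + (-5 - 14)) = 27*(137 - 19) = 27*118 = 3186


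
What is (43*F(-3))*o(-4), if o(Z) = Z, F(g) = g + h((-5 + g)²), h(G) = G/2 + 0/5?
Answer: -4988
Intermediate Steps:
h(G) = G/2 (h(G) = G*(½) + 0*(⅕) = G/2 + 0 = G/2)
F(g) = g + (-5 + g)²/2
(43*F(-3))*o(-4) = (43*(-3 + (-5 - 3)²/2))*(-4) = (43*(-3 + (½)*(-8)²))*(-4) = (43*(-3 + (½)*64))*(-4) = (43*(-3 + 32))*(-4) = (43*29)*(-4) = 1247*(-4) = -4988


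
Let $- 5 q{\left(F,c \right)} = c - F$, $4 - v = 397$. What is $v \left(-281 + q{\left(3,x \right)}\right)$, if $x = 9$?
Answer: $\frac{554523}{5} \approx 1.109 \cdot 10^{5}$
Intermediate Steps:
$v = -393$ ($v = 4 - 397 = -393$)
$q{\left(F,c \right)} = - \frac{c}{5} + \frac{F}{5}$ ($q{\left(F,c \right)} = - \frac{c - F}{5} = - \frac{c}{5} + \frac{F}{5}$)
$v \left(-281 + q{\left(3,x \right)}\right) = - 393 \left(-281 + \left(\left(- \frac{1}{5}\right) 9 + \frac{1}{5} \cdot 3\right)\right) = - 393 \left(-281 + \left(- \frac{9}{5} + \frac{3}{5}\right)\right) = - 393 \left(-281 - \frac{6}{5}\right) = \left(-393\right) \left(- \frac{1411}{5}\right) = \frac{554523}{5}$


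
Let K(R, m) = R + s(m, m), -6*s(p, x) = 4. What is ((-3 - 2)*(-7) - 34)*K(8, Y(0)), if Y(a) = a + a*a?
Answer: 22/3 ≈ 7.3333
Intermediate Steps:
s(p, x) = -⅔ (s(p, x) = -⅙*4 = -⅔)
Y(a) = a + a²
K(R, m) = -⅔ + R (K(R, m) = R - ⅔ = -⅔ + R)
((-3 - 2)*(-7) - 34)*K(8, Y(0)) = ((-3 - 2)*(-7) - 34)*(-⅔ + 8) = (-5*(-7) - 34)*(22/3) = (35 - 34)*(22/3) = 1*(22/3) = 22/3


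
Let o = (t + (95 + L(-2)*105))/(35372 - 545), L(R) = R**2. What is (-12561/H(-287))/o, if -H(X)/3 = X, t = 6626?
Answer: -145820649/2049467 ≈ -71.151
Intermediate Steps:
H(X) = -3*X
o = 7141/34827 (o = (6626 + (95 + (-2)**2*105))/(35372 - 545) = (6626 + (95 + 4*105))/34827 = (6626 + (95 + 420))*(1/34827) = (6626 + 515)*(1/34827) = 7141*(1/34827) = 7141/34827 ≈ 0.20504)
(-12561/H(-287))/o = (-12561/((-3*(-287))))/(7141/34827) = -12561/861*(34827/7141) = -12561*1/861*(34827/7141) = -4187/287*34827/7141 = -145820649/2049467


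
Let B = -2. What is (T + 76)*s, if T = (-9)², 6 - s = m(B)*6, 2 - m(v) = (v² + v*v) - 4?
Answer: 2826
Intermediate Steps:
m(v) = 6 - 2*v² (m(v) = 2 - ((v² + v*v) - 4) = 2 - ((v² + v²) - 4) = 2 - (2*v² - 4) = 2 - (-4 + 2*v²) = 2 + (4 - 2*v²) = 6 - 2*v²)
s = 18 (s = 6 - (6 - 2*(-2)²)*6 = 6 - (6 - 2*4)*6 = 6 - (6 - 8)*6 = 6 - (-2)*6 = 6 - 1*(-12) = 6 + 12 = 18)
T = 81
(T + 76)*s = (81 + 76)*18 = 157*18 = 2826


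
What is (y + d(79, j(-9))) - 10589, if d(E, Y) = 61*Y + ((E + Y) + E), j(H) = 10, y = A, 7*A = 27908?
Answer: -40769/7 ≈ -5824.1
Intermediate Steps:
A = 27908/7 (A = (⅐)*27908 = 27908/7 ≈ 3986.9)
y = 27908/7 ≈ 3986.9
d(E, Y) = 2*E + 62*Y (d(E, Y) = 61*Y + (Y + 2*E) = 2*E + 62*Y)
(y + d(79, j(-9))) - 10589 = (27908/7 + (2*79 + 62*10)) - 10589 = (27908/7 + (158 + 620)) - 10589 = (27908/7 + 778) - 10589 = 33354/7 - 10589 = -40769/7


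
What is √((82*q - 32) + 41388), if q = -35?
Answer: √38486 ≈ 196.18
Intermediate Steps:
√((82*q - 32) + 41388) = √((82*(-35) - 32) + 41388) = √((-2870 - 32) + 41388) = √(-2902 + 41388) = √38486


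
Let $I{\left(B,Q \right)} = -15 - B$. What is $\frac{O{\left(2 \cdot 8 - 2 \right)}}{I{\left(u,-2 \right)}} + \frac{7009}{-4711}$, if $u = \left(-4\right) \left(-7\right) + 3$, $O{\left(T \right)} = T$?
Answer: $- \frac{194184}{108353} \approx -1.7921$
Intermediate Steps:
$u = 31$ ($u = 28 + 3 = 31$)
$\frac{O{\left(2 \cdot 8 - 2 \right)}}{I{\left(u,-2 \right)}} + \frac{7009}{-4711} = \frac{2 \cdot 8 - 2}{-15 - 31} + \frac{7009}{-4711} = \frac{16 - 2}{-15 - 31} + 7009 \left(- \frac{1}{4711}\right) = \frac{14}{-46} - \frac{7009}{4711} = 14 \left(- \frac{1}{46}\right) - \frac{7009}{4711} = - \frac{7}{23} - \frac{7009}{4711} = - \frac{194184}{108353}$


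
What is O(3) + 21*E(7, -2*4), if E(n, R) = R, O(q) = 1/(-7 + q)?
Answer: -673/4 ≈ -168.25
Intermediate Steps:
O(3) + 21*E(7, -2*4) = 1/(-7 + 3) + 21*(-2*4) = 1/(-4) + 21*(-8) = -¼ - 168 = -673/4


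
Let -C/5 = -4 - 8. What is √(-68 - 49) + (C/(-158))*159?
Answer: -4770/79 + 3*I*√13 ≈ -60.38 + 10.817*I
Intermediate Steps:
C = 60 (C = -5*(-4 - 8) = -5*(-12) = 60)
√(-68 - 49) + (C/(-158))*159 = √(-68 - 49) + (60/(-158))*159 = √(-117) + (60*(-1/158))*159 = 3*I*√13 - 30/79*159 = 3*I*√13 - 4770/79 = -4770/79 + 3*I*√13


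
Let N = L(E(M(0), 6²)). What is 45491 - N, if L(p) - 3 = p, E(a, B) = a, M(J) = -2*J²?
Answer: 45488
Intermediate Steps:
L(p) = 3 + p
N = 3 (N = 3 - 2*0² = 3 - 2*0 = 3 + 0 = 3)
45491 - N = 45491 - 1*3 = 45491 - 3 = 45488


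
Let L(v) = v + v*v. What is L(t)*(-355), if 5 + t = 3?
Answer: -710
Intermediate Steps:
t = -2 (t = -5 + 3 = -2)
L(v) = v + v**2
L(t)*(-355) = -2*(1 - 2)*(-355) = -2*(-1)*(-355) = 2*(-355) = -710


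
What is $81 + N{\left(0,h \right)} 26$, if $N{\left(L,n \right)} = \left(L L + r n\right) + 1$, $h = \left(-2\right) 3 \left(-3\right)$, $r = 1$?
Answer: $575$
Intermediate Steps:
$h = 18$ ($h = \left(-6\right) \left(-3\right) = 18$)
$N{\left(L,n \right)} = 1 + n + L^{2}$ ($N{\left(L,n \right)} = \left(L L + 1 n\right) + 1 = \left(L^{2} + n\right) + 1 = \left(n + L^{2}\right) + 1 = 1 + n + L^{2}$)
$81 + N{\left(0,h \right)} 26 = 81 + \left(1 + 18 + 0^{2}\right) 26 = 81 + \left(1 + 18 + 0\right) 26 = 81 + 19 \cdot 26 = 81 + 494 = 575$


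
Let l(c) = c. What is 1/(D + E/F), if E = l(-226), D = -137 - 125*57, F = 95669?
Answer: -95669/694748504 ≈ -0.00013770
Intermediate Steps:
D = -7262 (D = -137 - 7125 = -7262)
E = -226
1/(D + E/F) = 1/(-7262 - 226/95669) = 1/(-694748504/95669) = -95669/694748504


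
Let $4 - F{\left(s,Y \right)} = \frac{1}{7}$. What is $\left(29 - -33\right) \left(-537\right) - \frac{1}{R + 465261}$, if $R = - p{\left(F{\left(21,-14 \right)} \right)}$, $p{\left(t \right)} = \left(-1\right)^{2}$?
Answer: $- \frac{15490366441}{465260} \approx -33294.0$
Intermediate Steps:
$F{\left(s,Y \right)} = \frac{27}{7}$ ($F{\left(s,Y \right)} = 4 - \frac{1}{7} = \frac{27}{7}$)
$p{\left(t \right)} = 1$
$R = -1$ ($R = \left(-1\right) 1 = -1$)
$\left(29 - -33\right) \left(-537\right) - \frac{1}{R + 465261} = \left(29 - -33\right) \left(-537\right) - \frac{1}{-1 + 465261} = \left(29 + 33\right) \left(-537\right) - \frac{1}{465260} = 62 \left(-537\right) - \frac{1}{465260} = -33294 - \frac{1}{465260} = - \frac{15490366441}{465260}$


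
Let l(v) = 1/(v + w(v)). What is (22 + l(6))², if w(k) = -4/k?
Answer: 126025/256 ≈ 492.29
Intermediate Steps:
l(v) = 1/(v - 4/v)
(22 + l(6))² = (22 + 6/(-4 + 6²))² = (22 + 6/(-4 + 36))² = (22 + 6/32)² = (22 + 6*(1/32))² = (22 + 3/16)² = (355/16)² = 126025/256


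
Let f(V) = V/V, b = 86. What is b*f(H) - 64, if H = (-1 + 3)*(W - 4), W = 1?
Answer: 22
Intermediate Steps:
H = -6 (H = (-1 + 3)*(1 - 4) = 2*(-3) = -6)
f(V) = 1
b*f(H) - 64 = 86*1 - 64 = 86 - 64 = 22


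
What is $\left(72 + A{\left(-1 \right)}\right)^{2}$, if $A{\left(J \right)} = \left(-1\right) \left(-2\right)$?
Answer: $5476$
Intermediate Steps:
$A{\left(J \right)} = 2$
$\left(72 + A{\left(-1 \right)}\right)^{2} = \left(72 + 2\right)^{2} = 74^{2} = 5476$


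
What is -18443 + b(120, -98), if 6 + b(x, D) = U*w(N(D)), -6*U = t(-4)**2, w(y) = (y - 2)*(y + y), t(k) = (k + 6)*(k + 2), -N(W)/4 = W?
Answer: -833809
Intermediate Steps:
N(W) = -4*W
t(k) = (2 + k)*(6 + k) (t(k) = (6 + k)*(2 + k) = (2 + k)*(6 + k))
w(y) = 2*y*(-2 + y) (w(y) = (-2 + y)*(2*y) = 2*y*(-2 + y))
U = -8/3 (U = -(12 + (-4)**2 + 8*(-4))**2/6 = -(12 + 16 - 32)**2/6 = -1/6*(-4)**2 = -1/6*16 = -8/3 ≈ -2.6667)
b(x, D) = -6 + 64*D*(-2 - 4*D)/3 (b(x, D) = -6 - 16*(-4*D)*(-2 - 4*D)/3 = -6 - (-64)*D*(-2 - 4*D)/3 = -6 + 64*D*(-2 - 4*D)/3)
-18443 + b(120, -98) = -18443 + (-6 - 128/3*(-98)*(1 + 2*(-98))) = -18443 + (-6 - 128/3*(-98)*(1 - 196)) = -18443 + (-6 - 128/3*(-98)*(-195)) = -18443 + (-6 - 815360) = -18443 - 815366 = -833809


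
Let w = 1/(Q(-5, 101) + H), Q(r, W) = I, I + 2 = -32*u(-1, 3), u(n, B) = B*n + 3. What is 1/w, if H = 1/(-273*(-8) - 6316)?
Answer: -8265/4132 ≈ -2.0002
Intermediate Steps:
u(n, B) = 3 + B*n
H = -1/4132 (H = 1/(2184 - 6316) = 1/(-4132) = -1/4132 ≈ -0.00024201)
I = -2 (I = -2 - 32*(3 + 3*(-1)) = -2 - 32*(3 - 3) = -2 - 32*0 = -2 + 0 = -2)
Q(r, W) = -2
w = -4132/8265 (w = 1/(-2 - 1/4132) = 1/(-8265/4132) = -4132/8265 ≈ -0.49994)
1/w = 1/(-4132/8265) = -8265/4132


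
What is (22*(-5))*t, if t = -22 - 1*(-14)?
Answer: 880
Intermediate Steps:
t = -8 (t = -22 + 14 = -8)
(22*(-5))*t = (22*(-5))*(-8) = -110*(-8) = 880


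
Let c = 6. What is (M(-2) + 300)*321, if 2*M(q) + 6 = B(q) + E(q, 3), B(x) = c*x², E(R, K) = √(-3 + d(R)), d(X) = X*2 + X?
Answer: 99189 + 963*I/2 ≈ 99189.0 + 481.5*I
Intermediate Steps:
d(X) = 3*X (d(X) = 2*X + X = 3*X)
E(R, K) = √(-3 + 3*R)
B(x) = 6*x²
M(q) = -3 + √(-3 + 3*q)/2 + 3*q² (M(q) = -3 + (6*q² + √(-3 + 3*q))/2 = -3 + (√(-3 + 3*q) + 6*q²)/2 = -3 + (√(-3 + 3*q)/2 + 3*q²) = -3 + √(-3 + 3*q)/2 + 3*q²)
(M(-2) + 300)*321 = ((-3 + √(-3 + 3*(-2))/2 + 3*(-2)²) + 300)*321 = ((-3 + √(-3 - 6)/2 + 3*4) + 300)*321 = ((-3 + √(-9)/2 + 12) + 300)*321 = ((-3 + (3*I)/2 + 12) + 300)*321 = ((-3 + 3*I/2 + 12) + 300)*321 = ((9 + 3*I/2) + 300)*321 = (309 + 3*I/2)*321 = 99189 + 963*I/2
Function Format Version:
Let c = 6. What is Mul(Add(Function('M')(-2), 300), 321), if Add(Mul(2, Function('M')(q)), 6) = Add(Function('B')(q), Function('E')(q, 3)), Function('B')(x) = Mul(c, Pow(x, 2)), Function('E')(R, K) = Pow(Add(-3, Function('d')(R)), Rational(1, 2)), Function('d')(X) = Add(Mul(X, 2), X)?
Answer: Add(99189, Mul(Rational(963, 2), I)) ≈ Add(99189., Mul(481.50, I))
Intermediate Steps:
Function('d')(X) = Mul(3, X) (Function('d')(X) = Add(Mul(2, X), X) = Mul(3, X))
Function('E')(R, K) = Pow(Add(-3, Mul(3, R)), Rational(1, 2))
Function('B')(x) = Mul(6, Pow(x, 2))
Function('M')(q) = Add(-3, Mul(Rational(1, 2), Pow(Add(-3, Mul(3, q)), Rational(1, 2))), Mul(3, Pow(q, 2))) (Function('M')(q) = Add(-3, Mul(Rational(1, 2), Add(Mul(6, Pow(q, 2)), Pow(Add(-3, Mul(3, q)), Rational(1, 2))))) = Add(-3, Mul(Rational(1, 2), Add(Pow(Add(-3, Mul(3, q)), Rational(1, 2)), Mul(6, Pow(q, 2))))) = Add(-3, Add(Mul(Rational(1, 2), Pow(Add(-3, Mul(3, q)), Rational(1, 2))), Mul(3, Pow(q, 2)))) = Add(-3, Mul(Rational(1, 2), Pow(Add(-3, Mul(3, q)), Rational(1, 2))), Mul(3, Pow(q, 2))))
Mul(Add(Function('M')(-2), 300), 321) = Mul(Add(Add(-3, Mul(Rational(1, 2), Pow(Add(-3, Mul(3, -2)), Rational(1, 2))), Mul(3, Pow(-2, 2))), 300), 321) = Mul(Add(Add(-3, Mul(Rational(1, 2), Pow(Add(-3, -6), Rational(1, 2))), Mul(3, 4)), 300), 321) = Mul(Add(Add(-3, Mul(Rational(1, 2), Pow(-9, Rational(1, 2))), 12), 300), 321) = Mul(Add(Add(-3, Mul(Rational(1, 2), Mul(3, I)), 12), 300), 321) = Mul(Add(Add(-3, Mul(Rational(3, 2), I), 12), 300), 321) = Mul(Add(Add(9, Mul(Rational(3, 2), I)), 300), 321) = Mul(Add(309, Mul(Rational(3, 2), I)), 321) = Add(99189, Mul(Rational(963, 2), I))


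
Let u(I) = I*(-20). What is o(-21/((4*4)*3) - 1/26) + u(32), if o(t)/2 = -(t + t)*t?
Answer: -6932041/10816 ≈ -640.91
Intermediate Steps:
u(I) = -20*I
o(t) = -4*t² (o(t) = 2*(-(t + t)*t) = 2*(-2*t*t) = 2*(-2*t²) = -4*t²)
o(-21/((4*4)*3) - 1/26) + u(32) = -4*(-21/((4*4)*3) - 1/26)² - 20*32 = -4*(-21/(16*3) - 1*1/26)² - 640 = -4*(-21/48 - 1/26)² - 640 = -4*(-21*1/48 - 1/26)² - 640 = -4*(-7/16 - 1/26)² - 640 = -4*(-99/208)² - 640 = -4*9801/43264 - 640 = -9801/10816 - 640 = -6932041/10816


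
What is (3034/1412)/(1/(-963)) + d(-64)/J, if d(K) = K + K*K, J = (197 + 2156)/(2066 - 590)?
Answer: 764140329/1661218 ≈ 459.99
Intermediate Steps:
J = 2353/1476 ≈ 1.5942
d(K) = K + K²
(3034/1412)/(1/(-963)) + d(-64)/J = (3034/1412)/(1/(-963)) + (-64*(1 - 64))/(2353/1476) = (3034*(1/1412))/(-1/963) - 64*(-63)*(1476/2353) = (1517/706)*(-963) + 4032*(1476/2353) = -1460871/706 + 5951232/2353 = 764140329/1661218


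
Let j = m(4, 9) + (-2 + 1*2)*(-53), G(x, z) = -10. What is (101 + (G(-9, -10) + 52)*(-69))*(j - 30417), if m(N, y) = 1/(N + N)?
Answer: 680607995/8 ≈ 8.5076e+7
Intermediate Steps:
m(N, y) = 1/(2*N)
j = ⅛ (j = (½)/4 + (-2 + 1*2)*(-53) = (½)*(¼) + (-2 + 2)*(-53) = ⅛ + 0*(-53) = ⅛ + 0 = ⅛ ≈ 0.12500)
(101 + (G(-9, -10) + 52)*(-69))*(j - 30417) = (101 + (-10 + 52)*(-69))*(⅛ - 30417) = (101 + 42*(-69))*(-243335/8) = (101 - 2898)*(-243335/8) = -2797*(-243335/8) = 680607995/8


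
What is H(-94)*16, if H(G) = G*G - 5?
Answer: 141296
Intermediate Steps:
H(G) = -5 + G**2 (H(G) = G**2 - 5 = -5 + G**2)
H(-94)*16 = (-5 + (-94)**2)*16 = (-5 + 8836)*16 = 8831*16 = 141296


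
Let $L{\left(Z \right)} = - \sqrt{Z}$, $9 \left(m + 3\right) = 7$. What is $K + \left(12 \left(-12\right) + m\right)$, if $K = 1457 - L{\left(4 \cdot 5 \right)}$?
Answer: $\frac{11797}{9} + 2 \sqrt{5} \approx 1315.3$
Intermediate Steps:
$m = - \frac{20}{9}$ ($m = -3 + \frac{1}{9} \cdot 7 = -3 + \frac{7}{9} = - \frac{20}{9} \approx -2.2222$)
$K = 1457 + 2 \sqrt{5}$ ($K = 1457 - - \sqrt{4 \cdot 5} = 1457 - - \sqrt{20} = 1457 - - 2 \sqrt{5} = 1457 + 2 \sqrt{5} \approx 1461.5$)
$K + \left(12 \left(-12\right) + m\right) = \left(1457 + 2 \sqrt{5}\right) + \left(12 \left(-12\right) - \frac{20}{9}\right) = \left(1457 + 2 \sqrt{5}\right) - \frac{1316}{9} = \frac{11797}{9} + 2 \sqrt{5}$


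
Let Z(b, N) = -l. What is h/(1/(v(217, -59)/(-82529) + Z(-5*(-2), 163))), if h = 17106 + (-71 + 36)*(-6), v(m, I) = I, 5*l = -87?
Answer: 124334386488/412645 ≈ 3.0131e+5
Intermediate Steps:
l = -87/5 (l = (⅕)*(-87) = -87/5 ≈ -17.400)
Z(b, N) = 87/5 (Z(b, N) = -1*(-87/5) = 87/5)
h = 17316 (h = 17106 - 35*(-6) = 17106 + 210 = 17316)
h/(1/(v(217, -59)/(-82529) + Z(-5*(-2), 163))) = 17316/(1/(-59/(-82529) + 87/5)) = 17316/(1/(-59*(-1/82529) + 87/5)) = 17316/(1/(59/82529 + 87/5)) = 17316/(1/(7180318/412645)) = 17316/(412645/7180318) = 17316*(7180318/412645) = 124334386488/412645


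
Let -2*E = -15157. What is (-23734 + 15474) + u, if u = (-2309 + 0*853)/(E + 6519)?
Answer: -232895318/28195 ≈ -8260.2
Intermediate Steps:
E = 15157/2 (E = -1/2*(-15157) = 15157/2 ≈ 7578.5)
u = -4618/28195 (u = (-2309 + 0*853)/(15157/2 + 6519) = (-2309 + 0)/(28195/2) = -2309*2/28195 = -4618/28195 ≈ -0.16379)
(-23734 + 15474) + u = (-23734 + 15474) - 4618/28195 = -8260 - 4618/28195 = -232895318/28195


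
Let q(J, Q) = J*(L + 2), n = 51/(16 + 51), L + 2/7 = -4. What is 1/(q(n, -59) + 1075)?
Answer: 469/503359 ≈ 0.00093174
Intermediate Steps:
L = -30/7 (L = -2/7 - 4 = -30/7 ≈ -4.2857)
n = 51/67 ≈ 0.76119
q(J, Q) = -16*J/7 (q(J, Q) = J*(-30/7 + 2) = J*(-16/7) = -16*J/7)
1/(q(n, -59) + 1075) = 1/(-16/7*51/67 + 1075) = 1/(-816/469 + 1075) = 1/(503359/469) = 469/503359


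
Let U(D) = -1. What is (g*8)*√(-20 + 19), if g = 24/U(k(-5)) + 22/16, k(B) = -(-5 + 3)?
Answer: -181*I ≈ -181.0*I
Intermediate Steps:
k(B) = 2 (k(B) = -1*(-2) = 2)
g = -181/8 (g = 24/(-1) + 22/16 = 24*(-1) + 22*(1/16) = -24 + 11/8 = -181/8 ≈ -22.625)
(g*8)*√(-20 + 19) = (-181/8*8)*√(-20 + 19) = -181*I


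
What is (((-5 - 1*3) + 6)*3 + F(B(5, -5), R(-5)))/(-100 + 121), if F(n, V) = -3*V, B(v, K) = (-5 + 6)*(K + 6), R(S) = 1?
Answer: -3/7 ≈ -0.42857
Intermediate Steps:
B(v, K) = 6 + K (B(v, K) = 1*(6 + K) = 6 + K)
(((-5 - 1*3) + 6)*3 + F(B(5, -5), R(-5)))/(-100 + 121) = (((-5 - 1*3) + 6)*3 - 3*1)/(-100 + 121) = (((-5 - 3) + 6)*3 - 3)/21 = ((-8 + 6)*3 - 3)*(1/21) = (-2*3 - 3)*(1/21) = (-6 - 3)*(1/21) = -9*1/21 = -3/7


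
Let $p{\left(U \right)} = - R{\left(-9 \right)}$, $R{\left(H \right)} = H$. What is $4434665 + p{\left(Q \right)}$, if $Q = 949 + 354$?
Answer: $4434674$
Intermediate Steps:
$Q = 1303$
$p{\left(U \right)} = 9$ ($p{\left(U \right)} = \left(-1\right) \left(-9\right) = 9$)
$4434665 + p{\left(Q \right)} = 4434665 + 9 = 4434674$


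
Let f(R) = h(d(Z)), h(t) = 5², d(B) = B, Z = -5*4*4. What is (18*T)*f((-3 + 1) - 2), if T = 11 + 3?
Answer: 6300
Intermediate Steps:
Z = -80 (Z = -20*4 = -80)
h(t) = 25
T = 14
f(R) = 25
(18*T)*f((-3 + 1) - 2) = (18*14)*25 = 252*25 = 6300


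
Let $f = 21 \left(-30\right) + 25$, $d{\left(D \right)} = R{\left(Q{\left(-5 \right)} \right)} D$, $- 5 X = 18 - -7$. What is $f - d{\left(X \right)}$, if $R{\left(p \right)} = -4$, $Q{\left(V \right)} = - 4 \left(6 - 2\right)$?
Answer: $-625$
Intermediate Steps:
$Q{\left(V \right)} = -16$ ($Q{\left(V \right)} = \left(-4\right) 4 = -16$)
$X = -5$ ($X = - \frac{18 - -7}{5} = - \frac{18 + 7}{5} = \left(- \frac{1}{5}\right) 25 = -5$)
$d{\left(D \right)} = - 4 D$
$f = -605$ ($f = -630 + 25 = -605$)
$f - d{\left(X \right)} = -605 - \left(-4\right) \left(-5\right) = -605 - 20 = -625$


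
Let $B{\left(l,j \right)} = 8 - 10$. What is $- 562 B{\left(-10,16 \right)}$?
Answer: $1124$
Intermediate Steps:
$B{\left(l,j \right)} = -2$ ($B{\left(l,j \right)} = 8 - 10 = -2$)
$- 562 B{\left(-10,16 \right)} = \left(-562\right) \left(-2\right) = 1124$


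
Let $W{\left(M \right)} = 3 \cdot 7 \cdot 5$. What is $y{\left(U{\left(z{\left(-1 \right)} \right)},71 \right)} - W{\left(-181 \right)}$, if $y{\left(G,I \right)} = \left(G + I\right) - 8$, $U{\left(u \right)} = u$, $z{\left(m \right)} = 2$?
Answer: $-40$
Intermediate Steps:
$W{\left(M \right)} = 105$ ($W{\left(M \right)} = 21 \cdot 5 = 105$)
$y{\left(G,I \right)} = -8 + G + I$
$y{\left(U{\left(z{\left(-1 \right)} \right)},71 \right)} - W{\left(-181 \right)} = \left(-8 + 2 + 71\right) - 105 = 65 - 105 = -40$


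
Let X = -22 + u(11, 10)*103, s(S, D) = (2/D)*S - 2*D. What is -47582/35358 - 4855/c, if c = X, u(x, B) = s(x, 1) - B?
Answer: -36604291/5940144 ≈ -6.1622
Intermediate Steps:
s(S, D) = -2*D + 2*S/D (s(S, D) = 2*S/D - 2*D = -2*D + 2*S/D)
u(x, B) = -2 - B + 2*x (u(x, B) = (-2*1 + 2*x/1) - B = (-2 + 2*x*1) - B = (-2 + 2*x) - B = -2 - B + 2*x)
X = 1008 (X = -22 + (-2 - 1*10 + 2*11)*103 = -22 + (-2 - 10 + 22)*103 = -22 + 10*103 = -22 + 1030 = 1008)
c = 1008
-47582/35358 - 4855/c = -47582/35358 - 4855/1008 = -47582*1/35358 - 4855*1/1008 = -23791/17679 - 4855/1008 = -36604291/5940144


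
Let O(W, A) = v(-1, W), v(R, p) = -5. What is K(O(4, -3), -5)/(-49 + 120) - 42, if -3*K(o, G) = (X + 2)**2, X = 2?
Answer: -8962/213 ≈ -42.075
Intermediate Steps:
O(W, A) = -5
K(o, G) = -16/3 (K(o, G) = -(2 + 2)**2/3 = -1/3*4**2 = -1/3*16 = -16/3)
K(O(4, -3), -5)/(-49 + 120) - 42 = -16/(3*(-49 + 120)) - 42 = -16/3/71 - 42 = -16/3*1/71 - 42 = -16/213 - 42 = -8962/213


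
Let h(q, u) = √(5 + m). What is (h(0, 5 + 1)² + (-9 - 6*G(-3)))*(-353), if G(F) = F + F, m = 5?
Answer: -13061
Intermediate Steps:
G(F) = 2*F
h(q, u) = √10 (h(q, u) = √(5 + 5) = √10)
(h(0, 5 + 1)² + (-9 - 6*G(-3)))*(-353) = ((√10)² + (-9 - 12*(-3)))*(-353) = (10 + (-9 - 6*(-6)))*(-353) = (10 + (-9 + 36))*(-353) = (10 + 27)*(-353) = 37*(-353) = -13061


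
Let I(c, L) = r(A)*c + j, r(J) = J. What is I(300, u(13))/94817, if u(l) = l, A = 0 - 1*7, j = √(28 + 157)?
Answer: -2100/94817 + √185/94817 ≈ -0.022004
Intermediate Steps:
j = √185 ≈ 13.601
A = -7 (A = 0 - 7 = -7)
I(c, L) = √185 - 7*c (I(c, L) = -7*c + √185 = √185 - 7*c)
I(300, u(13))/94817 = (√185 - 7*300)/94817 = (√185 - 2100)*(1/94817) = (-2100 + √185)*(1/94817) = -2100/94817 + √185/94817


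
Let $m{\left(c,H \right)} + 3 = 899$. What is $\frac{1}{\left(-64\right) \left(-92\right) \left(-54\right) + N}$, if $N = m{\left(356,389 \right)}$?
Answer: $- \frac{1}{317056} \approx -3.154 \cdot 10^{-6}$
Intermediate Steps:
$m{\left(c,H \right)} = 896$ ($m{\left(c,H \right)} = -3 + 899 = 896$)
$N = 896$
$\frac{1}{\left(-64\right) \left(-92\right) \left(-54\right) + N} = \frac{1}{\left(-64\right) \left(-92\right) \left(-54\right) + 896} = \frac{1}{5888 \left(-54\right) + 896} = \frac{1}{-317952 + 896} = \frac{1}{-317056} = - \frac{1}{317056}$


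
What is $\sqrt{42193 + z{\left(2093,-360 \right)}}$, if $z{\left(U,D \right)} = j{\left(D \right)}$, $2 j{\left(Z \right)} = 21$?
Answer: $\frac{\sqrt{168814}}{2} \approx 205.43$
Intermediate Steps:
$j{\left(Z \right)} = \frac{21}{2}$ ($j{\left(Z \right)} = \frac{1}{2} \cdot 21 = \frac{21}{2}$)
$z{\left(U,D \right)} = \frac{21}{2}$
$\sqrt{42193 + z{\left(2093,-360 \right)}} = \sqrt{42193 + \frac{21}{2}} = \sqrt{\frac{84407}{2}} = \frac{\sqrt{168814}}{2}$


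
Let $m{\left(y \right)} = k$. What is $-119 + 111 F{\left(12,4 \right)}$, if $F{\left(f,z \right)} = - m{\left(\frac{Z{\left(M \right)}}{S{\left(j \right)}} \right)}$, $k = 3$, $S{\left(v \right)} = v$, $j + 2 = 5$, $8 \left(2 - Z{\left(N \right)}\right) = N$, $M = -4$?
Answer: $-452$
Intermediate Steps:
$Z{\left(N \right)} = 2 - \frac{N}{8}$
$j = 3$ ($j = -2 + 5 = 3$)
$m{\left(y \right)} = 3$
$F{\left(f,z \right)} = -3$ ($F{\left(f,z \right)} = \left(-1\right) 3 = -3$)
$-119 + 111 F{\left(12,4 \right)} = -119 + 111 \left(-3\right) = -119 - 333 = -452$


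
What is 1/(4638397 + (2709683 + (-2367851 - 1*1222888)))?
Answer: 1/3757341 ≈ 2.6615e-7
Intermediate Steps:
1/(4638397 + (2709683 + (-2367851 - 1*1222888))) = 1/(4638397 + (2709683 + (-2367851 - 1222888))) = 1/(4638397 + (2709683 - 3590739)) = 1/(4638397 - 881056) = 1/3757341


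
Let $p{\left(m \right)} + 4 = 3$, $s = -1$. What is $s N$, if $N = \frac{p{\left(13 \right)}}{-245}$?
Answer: $- \frac{1}{245} \approx -0.0040816$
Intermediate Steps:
$p{\left(m \right)} = -1$ ($p{\left(m \right)} = -4 + 3 = -1$)
$N = \frac{1}{245}$ ($N = - \frac{1}{-245} = \left(-1\right) \left(- \frac{1}{245}\right) = \frac{1}{245} \approx 0.0040816$)
$s N = \left(-1\right) \frac{1}{245} = - \frac{1}{245}$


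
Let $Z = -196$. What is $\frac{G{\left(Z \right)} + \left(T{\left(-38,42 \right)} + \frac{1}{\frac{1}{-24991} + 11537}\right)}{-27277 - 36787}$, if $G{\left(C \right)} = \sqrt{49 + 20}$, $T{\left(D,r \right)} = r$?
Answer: $- \frac{12109513963}{18471007178624} - \frac{\sqrt{69}}{64064} \approx -0.00078526$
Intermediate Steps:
$G{\left(C \right)} = \sqrt{69}$
$\frac{G{\left(Z \right)} + \left(T{\left(-38,42 \right)} + \frac{1}{\frac{1}{-24991} + 11537}\right)}{-27277 - 36787} = \frac{\sqrt{69} + \left(42 + \frac{1}{\frac{1}{-24991} + 11537}\right)}{-27277 - 36787} = \frac{\sqrt{69} + \left(42 + \frac{1}{- \frac{1}{24991} + 11537}\right)}{-64064} = \left(\sqrt{69} + \left(42 + \frac{1}{\frac{288321166}{24991}}\right)\right) \left(- \frac{1}{64064}\right) = \left(\sqrt{69} + \left(42 + \frac{24991}{288321166}\right)\right) \left(- \frac{1}{64064}\right) = \left(\sqrt{69} + \frac{12109513963}{288321166}\right) \left(- \frac{1}{64064}\right) = \left(\frac{12109513963}{288321166} + \sqrt{69}\right) \left(- \frac{1}{64064}\right) = - \frac{12109513963}{18471007178624} - \frac{\sqrt{69}}{64064}$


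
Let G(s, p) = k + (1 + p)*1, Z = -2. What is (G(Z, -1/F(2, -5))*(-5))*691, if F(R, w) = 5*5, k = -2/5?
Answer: -9674/5 ≈ -1934.8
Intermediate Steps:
k = -2/5 (k = -2*1/5 = -2/5 ≈ -0.40000)
F(R, w) = 25
G(s, p) = 3/5 + p (G(s, p) = -2/5 + (1 + p)*1 = -2/5 + (1 + p) = 3/5 + p)
(G(Z, -1/F(2, -5))*(-5))*691 = ((3/5 - 1/25)*(-5))*691 = ((14/25)*(-5))*691 = -14/5*691 = -9674/5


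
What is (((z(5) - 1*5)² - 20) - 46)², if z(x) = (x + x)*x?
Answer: 3837681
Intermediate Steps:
z(x) = 2*x² (z(x) = (2*x)*x = 2*x²)
(((z(5) - 1*5)² - 20) - 46)² = (((2*5² - 1*5)² - 20) - 46)² = (((2*25 - 5)² - 20) - 46)² = (((50 - 5)² - 20) - 46)² = ((45² - 20) - 46)² = ((2025 - 20) - 46)² = (2005 - 46)² = 1959² = 3837681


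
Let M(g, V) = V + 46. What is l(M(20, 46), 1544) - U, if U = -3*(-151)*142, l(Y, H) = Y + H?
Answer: -62690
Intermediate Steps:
M(g, V) = 46 + V
l(Y, H) = H + Y
U = 64326 (U = 453*142 = 64326)
l(M(20, 46), 1544) - U = (1544 + (46 + 46)) - 1*64326 = (1544 + 92) - 64326 = 1636 - 64326 = -62690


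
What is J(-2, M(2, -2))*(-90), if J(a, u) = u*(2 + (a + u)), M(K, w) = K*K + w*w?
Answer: -5760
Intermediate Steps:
M(K, w) = K**2 + w**2
J(a, u) = u*(2 + a + u)
J(-2, M(2, -2))*(-90) = ((2**2 + (-2)**2)*(2 - 2 + (2**2 + (-2)**2)))*(-90) = ((4 + 4)*(2 - 2 + (4 + 4)))*(-90) = (8*(2 - 2 + 8))*(-90) = (8*8)*(-90) = 64*(-90) = -5760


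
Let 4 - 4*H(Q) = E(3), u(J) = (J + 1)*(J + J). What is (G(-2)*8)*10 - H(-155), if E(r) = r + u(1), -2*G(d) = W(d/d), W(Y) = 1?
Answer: -157/4 ≈ -39.250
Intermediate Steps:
G(d) = -½ (G(d) = -½*1 = -½)
u(J) = 2*J*(1 + J) (u(J) = (1 + J)*(2*J) = 2*J*(1 + J))
E(r) = 4 + r (E(r) = r + 2*1*(1 + 1) = r + 2*1*2 = r + 4 = 4 + r)
H(Q) = -¾ (H(Q) = 1 - (4 + 3)/4 = 1 - ¼*7 = 1 - 7/4 = -¾)
(G(-2)*8)*10 - H(-155) = -½*8*10 - 1*(-¾) = -4*10 + ¾ = -40 + ¾ = -157/4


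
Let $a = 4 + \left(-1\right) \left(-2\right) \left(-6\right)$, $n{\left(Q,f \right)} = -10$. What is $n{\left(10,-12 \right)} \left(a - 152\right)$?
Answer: $1600$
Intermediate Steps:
$a = -8$ ($a = 4 + 2 \left(-6\right) = 4 - 12 = -8$)
$n{\left(10,-12 \right)} \left(a - 152\right) = - 10 \left(-8 - 152\right) = \left(-10\right) \left(-160\right) = 1600$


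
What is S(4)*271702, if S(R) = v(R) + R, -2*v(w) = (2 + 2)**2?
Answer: -1086808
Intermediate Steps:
v(w) = -8 (v(w) = -(2 + 2)**2/2 = -1/2*4**2 = -1/2*16 = -8)
S(R) = -8 + R
S(4)*271702 = (-8 + 4)*271702 = -4*271702 = -1086808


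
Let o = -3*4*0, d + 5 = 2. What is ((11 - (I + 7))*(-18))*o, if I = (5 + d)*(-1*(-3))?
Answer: 0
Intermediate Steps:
d = -3 (d = -5 + 2 = -3)
I = 6 (I = (5 - 3)*(-1*(-3)) = 2*3 = 6)
o = 0 (o = -12*0 = 0)
((11 - (I + 7))*(-18))*o = ((11 - (6 + 7))*(-18))*0 = ((11 - 1*13)*(-18))*0 = ((11 - 13)*(-18))*0 = -2*(-18)*0 = 36*0 = 0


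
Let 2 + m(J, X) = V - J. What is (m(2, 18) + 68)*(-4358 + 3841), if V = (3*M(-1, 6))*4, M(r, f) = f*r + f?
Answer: -33088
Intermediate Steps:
M(r, f) = f + f*r
V = 0 (V = (3*(6*(1 - 1)))*4 = (3*(6*0))*4 = (3*0)*4 = 0*4 = 0)
m(J, X) = -2 - J (m(J, X) = -2 + (0 - J) = -2 - J)
(m(2, 18) + 68)*(-4358 + 3841) = ((-2 - 1*2) + 68)*(-4358 + 3841) = ((-2 - 2) + 68)*(-517) = (-4 + 68)*(-517) = 64*(-517) = -33088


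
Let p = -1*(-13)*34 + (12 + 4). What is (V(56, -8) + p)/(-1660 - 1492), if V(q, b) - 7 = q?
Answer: -521/3152 ≈ -0.16529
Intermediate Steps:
V(q, b) = 7 + q
p = 458 (p = 13*34 + 16 = 442 + 16 = 458)
(V(56, -8) + p)/(-1660 - 1492) = ((7 + 56) + 458)/(-1660 - 1492) = (63 + 458)/(-3152) = 521*(-1/3152) = -521/3152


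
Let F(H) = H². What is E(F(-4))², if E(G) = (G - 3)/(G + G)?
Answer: 169/1024 ≈ 0.16504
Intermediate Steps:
E(G) = (-3 + G)/(2*G) (E(G) = (-3 + G)/((2*G)) = (-3 + G)*(1/(2*G)) = (-3 + G)/(2*G))
E(F(-4))² = ((-3 + (-4)²)/(2*((-4)²)))² = ((½)*(-3 + 16)/16)² = ((½)*(1/16)*13)² = (13/32)² = 169/1024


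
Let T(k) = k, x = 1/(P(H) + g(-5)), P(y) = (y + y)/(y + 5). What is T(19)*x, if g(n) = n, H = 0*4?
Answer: -19/5 ≈ -3.8000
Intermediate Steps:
H = 0
P(y) = 2*y/(5 + y) (P(y) = (2*y)/(5 + y) = 2*y/(5 + y))
x = -⅕ (x = 1/(2*0/(5 + 0) - 5) = 1/(2*0/5 - 5) = 1/(2*0*(⅕) - 5) = 1/(0 - 5) = 1/(-5) = -⅕ ≈ -0.20000)
T(19)*x = 19*(-⅕) = -19/5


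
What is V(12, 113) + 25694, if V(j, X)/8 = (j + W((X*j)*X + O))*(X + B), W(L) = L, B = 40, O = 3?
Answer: 187595126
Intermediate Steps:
V(j, X) = 8*(40 + X)*(3 + j + j*X²) (V(j, X) = 8*((j + ((X*j)*X + 3))*(X + 40)) = 8*((j + (j*X² + 3))*(40 + X)) = 8*((j + (3 + j*X²))*(40 + X)) = 8*((3 + j + j*X²)*(40 + X)) = 8*((40 + X)*(3 + j + j*X²)) = 8*(40 + X)*(3 + j + j*X²))
V(12, 113) + 25694 = (960 + 320*12 + 8*113*12 + 8*113*(3 + 12*113²) + 320*12*113²) + 25694 = (960 + 3840 + 10848 + 8*113*(3 + 12*12769) + 320*12*12769) + 25694 = (960 + 3840 + 10848 + 8*113*(3 + 153228) + 49032960) + 25694 = (960 + 3840 + 10848 + 8*113*153231 + 49032960) + 25694 = (960 + 3840 + 10848 + 138520824 + 49032960) + 25694 = 187569432 + 25694 = 187595126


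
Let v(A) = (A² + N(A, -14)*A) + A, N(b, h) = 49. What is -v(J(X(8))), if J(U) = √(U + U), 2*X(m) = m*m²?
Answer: -512 - 800*√2 ≈ -1643.4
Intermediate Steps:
X(m) = m³/2 (X(m) = (m*m²)/2 = m³/2)
J(U) = √2*√U (J(U) = √(2*U) = √2*√U)
v(A) = A² + 50*A (v(A) = (A² + 49*A) + A = A² + 50*A)
-v(J(X(8))) = -√2*√((½)*8³)*(50 + √2*√((½)*8³)) = -√2*√((½)*512)*(50 + √2*√((½)*512)) = -√2*√256*(50 + √2*√256) = -√2*16*(50 + √2*16) = -16*√2*(50 + 16*√2)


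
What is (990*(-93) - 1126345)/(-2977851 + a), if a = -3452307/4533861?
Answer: 1841374750105/4500388655006 ≈ 0.40916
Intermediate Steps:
a = -1150769/1511287 (a = -3452307*1/4533861 = -1150769/1511287 ≈ -0.76145)
(990*(-93) - 1126345)/(-2977851 + a) = (990*(-93) - 1126345)/(-2977851 - 1150769/1511287) = (-92070 - 1126345)/(-4500388655006/1511287) = -1218415*(-1511287/4500388655006) = 1841374750105/4500388655006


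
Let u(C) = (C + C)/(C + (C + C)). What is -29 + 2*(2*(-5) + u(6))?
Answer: -143/3 ≈ -47.667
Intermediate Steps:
u(C) = ⅔ (u(C) = (2*C)/(C + 2*C) = (2*C)/((3*C)) = (2*C)*(1/(3*C)) = ⅔)
-29 + 2*(2*(-5) + u(6)) = -29 + 2*(2*(-5) + ⅔) = -29 + 2*(-10 + ⅔) = -29 + 2*(-28/3) = -29 - 56/3 = -143/3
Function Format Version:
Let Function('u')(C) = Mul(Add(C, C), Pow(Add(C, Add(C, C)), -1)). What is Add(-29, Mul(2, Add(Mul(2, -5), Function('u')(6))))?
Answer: Rational(-143, 3) ≈ -47.667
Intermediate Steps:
Function('u')(C) = Rational(2, 3) (Function('u')(C) = Mul(Mul(2, C), Pow(Add(C, Mul(2, C)), -1)) = Mul(Mul(2, C), Pow(Mul(3, C), -1)) = Mul(Mul(2, C), Mul(Rational(1, 3), Pow(C, -1))) = Rational(2, 3))
Add(-29, Mul(2, Add(Mul(2, -5), Function('u')(6)))) = Add(-29, Mul(2, Add(Mul(2, -5), Rational(2, 3)))) = Add(-29, Mul(2, Add(-10, Rational(2, 3)))) = Add(-29, Mul(2, Rational(-28, 3))) = Add(-29, Rational(-56, 3)) = Rational(-143, 3)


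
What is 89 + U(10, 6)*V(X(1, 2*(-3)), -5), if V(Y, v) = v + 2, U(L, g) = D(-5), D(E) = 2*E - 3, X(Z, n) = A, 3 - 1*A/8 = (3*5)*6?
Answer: 128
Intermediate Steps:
A = -696 (A = 24 - 8*3*5*6 = 24 - 120*6 = 24 - 8*90 = 24 - 720 = -696)
X(Z, n) = -696
D(E) = -3 + 2*E
U(L, g) = -13 (U(L, g) = -3 + 2*(-5) = -3 - 10 = -13)
V(Y, v) = 2 + v
89 + U(10, 6)*V(X(1, 2*(-3)), -5) = 89 - 13*(2 - 5) = 89 - 13*(-3) = 89 + 39 = 128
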